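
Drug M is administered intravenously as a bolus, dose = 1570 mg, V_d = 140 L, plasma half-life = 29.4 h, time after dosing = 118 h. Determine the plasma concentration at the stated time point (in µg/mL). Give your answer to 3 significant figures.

0.694 µg/mL

C₀ = Dose / Vd = 1570 / 140 = 11.21 mg/L
k = ln2 / t½ = 0.693147 / 29.4 = 0.02358 h⁻¹
C = C₀ · e^(−k·t) = 11.21 × e^(−0.02358 × 118)
  = 11.21 × 0.06189 = 0.6938 mg/L
(0.6938 mg/L = 0.6938 µg/mL)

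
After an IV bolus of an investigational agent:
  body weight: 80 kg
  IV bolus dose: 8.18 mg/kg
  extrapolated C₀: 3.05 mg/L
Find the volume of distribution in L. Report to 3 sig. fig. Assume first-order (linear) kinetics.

Dose = 8.18 × 80 = 654.4 mg
Vd = Dose / C₀ = 654.4 / 3.05 = 214.6 L

215 L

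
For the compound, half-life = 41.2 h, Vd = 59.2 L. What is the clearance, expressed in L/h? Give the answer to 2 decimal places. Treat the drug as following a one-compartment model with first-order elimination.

k = ln2 / t½ = 0.693147 / 41.2 = 0.01682 h⁻¹
CL = k × Vd = 0.01682 × 59.2 = 0.9957 L/h

1.00 L/h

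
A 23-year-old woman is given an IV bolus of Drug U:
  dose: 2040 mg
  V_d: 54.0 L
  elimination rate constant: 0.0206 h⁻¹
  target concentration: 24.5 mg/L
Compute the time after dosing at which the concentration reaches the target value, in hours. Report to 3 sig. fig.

C₀ = Dose / Vd = 2040 / 54.0 = 37.78 mg/L
t = ln(C₀ / C) / k = ln(37.78 / 24.5) / 0.02060
  = ln(1.542) / 0.02060 = 0.4331 / 0.02060 = 21.02 h

21.0 h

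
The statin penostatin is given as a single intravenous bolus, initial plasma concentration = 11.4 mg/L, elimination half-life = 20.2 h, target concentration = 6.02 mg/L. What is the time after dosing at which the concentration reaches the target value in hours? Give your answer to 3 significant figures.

k = ln2 / t½ = 0.693147 / 20.2 = 0.03431 h⁻¹
t = ln(C₀ / C) / k = ln(11.40 / 6.02) / 0.03431
  = ln(1.894) / 0.03431 = 0.6387 / 0.03431 = 18.62 h

18.6 h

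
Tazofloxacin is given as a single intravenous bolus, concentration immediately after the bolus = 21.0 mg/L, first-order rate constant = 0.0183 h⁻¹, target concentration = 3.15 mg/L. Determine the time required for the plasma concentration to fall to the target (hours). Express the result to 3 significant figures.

104 h

t = ln(C₀ / C) / k = ln(21.00 / 3.15) / 0.01830
  = ln(6.667) / 0.01830 = 1.897 / 0.01830 = 103.7 h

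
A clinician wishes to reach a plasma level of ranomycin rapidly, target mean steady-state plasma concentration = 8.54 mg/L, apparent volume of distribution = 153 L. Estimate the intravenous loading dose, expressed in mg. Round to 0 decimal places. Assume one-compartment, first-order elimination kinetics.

LD = Css × Vd = 8.54 × 153 = 1307 mg

1307 mg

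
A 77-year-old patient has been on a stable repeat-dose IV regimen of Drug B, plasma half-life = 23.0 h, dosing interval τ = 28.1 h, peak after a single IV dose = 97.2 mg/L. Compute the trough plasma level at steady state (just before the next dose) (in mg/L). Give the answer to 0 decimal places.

73 mg/L

k = ln2 / t½ = 0.693147 / 23.0 = 0.03014 h⁻¹
e^(−kτ) = e^(−0.03014 × 28.1) = 0.4287
Accumulation ratio R = 1 / (1 − e^(−kτ)) = 1 / (1 − 0.4287) = 1.750
Steady-state trough = C₀ × R × e^(−kτ) = 97.2 × 1.750 × 0.4287 = 72.92 mg/L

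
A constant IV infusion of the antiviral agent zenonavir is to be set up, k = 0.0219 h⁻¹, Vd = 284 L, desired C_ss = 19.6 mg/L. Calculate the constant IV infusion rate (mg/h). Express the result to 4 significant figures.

121.9 mg/h

CL = k × Vd = 0.02190 × 284 = 6.220 L/h
At steady state, infusion rate R₀ = Css × CL = 19.6 × 6.220 = 121.9 mg/h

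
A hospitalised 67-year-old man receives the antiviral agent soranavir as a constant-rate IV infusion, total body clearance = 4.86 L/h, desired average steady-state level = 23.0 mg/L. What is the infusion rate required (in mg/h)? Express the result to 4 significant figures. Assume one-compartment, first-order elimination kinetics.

At steady state, infusion rate R₀ = Css × CL = 23.0 × 4.860 = 111.8 mg/h

111.8 mg/h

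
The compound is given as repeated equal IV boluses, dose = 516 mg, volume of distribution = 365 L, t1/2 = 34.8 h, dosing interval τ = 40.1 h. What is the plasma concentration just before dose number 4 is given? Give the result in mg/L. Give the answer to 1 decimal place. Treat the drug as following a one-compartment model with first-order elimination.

C₀ per dose = Dose / Vd = 516 / 365 = 1.414 mg/L
k = ln2 / t½ = 0.693147 / 34.8 = 0.01992 h⁻¹
Fraction remaining after one interval: r = e^(−kτ) = e^(−0.01992 × 40.1) = 0.4499
Before dose 4, 3 doses have been given (aged 1τ, 2τ, 3τ).
C_trough = C₀ × (r + r² + … + r^3) = C₀ × r(1−r^3)/(1−r)
        = 1.414 × 0.4499 × (1 − 0.09106) / (1 − 0.4499) = 1.051 mg/L

1.1 mg/L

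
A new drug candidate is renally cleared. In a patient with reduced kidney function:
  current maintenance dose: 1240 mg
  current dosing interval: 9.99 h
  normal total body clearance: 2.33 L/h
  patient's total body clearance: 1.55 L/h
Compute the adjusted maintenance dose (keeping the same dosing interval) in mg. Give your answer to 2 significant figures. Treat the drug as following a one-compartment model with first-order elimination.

To keep the same average steady-state level, dosing rate must scale with clearance.
CL ratio = 1.55 / 2.33 = 0.6652
New dose (same interval) = 1240 × 0.6652 = 824.8 mg

820 mg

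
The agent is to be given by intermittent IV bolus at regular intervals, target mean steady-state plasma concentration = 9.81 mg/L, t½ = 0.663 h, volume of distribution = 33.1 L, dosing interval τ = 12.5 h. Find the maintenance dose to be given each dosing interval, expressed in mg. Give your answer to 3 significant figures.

k = ln2 / t½ = 0.693147 / 0.663 = 1.045 h⁻¹
CL = k × Vd = 1.045 × 33.1 = 34.59 L/h
At steady state, Dose/τ = Css × CL.
Dose = Css × CL × τ = 9.81 × 34.59 × 12.5 = 4242 mg

4240 mg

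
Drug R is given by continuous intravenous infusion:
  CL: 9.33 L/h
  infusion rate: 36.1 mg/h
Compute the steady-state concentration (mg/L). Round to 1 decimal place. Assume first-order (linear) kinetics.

3.9 mg/L

At steady state Css = R₀ / CL = 36.1 / 9.330 = 3.869 mg/L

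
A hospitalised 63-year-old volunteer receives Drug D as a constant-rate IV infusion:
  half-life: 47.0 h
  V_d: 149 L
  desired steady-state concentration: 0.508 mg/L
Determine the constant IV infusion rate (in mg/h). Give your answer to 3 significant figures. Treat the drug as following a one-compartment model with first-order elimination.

k = ln2 / t½ = 0.693147 / 47.0 = 0.01475 h⁻¹
CL = k × Vd = 0.01475 × 149 = 2.198 L/h
At steady state, infusion rate R₀ = Css × CL = 0.508 × 2.198 = 1.117 mg/h

1.12 mg/h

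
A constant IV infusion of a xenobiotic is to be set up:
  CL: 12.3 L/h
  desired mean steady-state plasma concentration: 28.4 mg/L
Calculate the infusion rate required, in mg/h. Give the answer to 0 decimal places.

349 mg/h

At steady state, infusion rate R₀ = Css × CL = 28.4 × 12.30 = 349.3 mg/h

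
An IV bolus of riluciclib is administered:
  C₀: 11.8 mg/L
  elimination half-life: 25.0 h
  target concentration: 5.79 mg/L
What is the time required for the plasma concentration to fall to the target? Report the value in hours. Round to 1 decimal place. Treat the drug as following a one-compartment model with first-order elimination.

k = ln2 / t½ = 0.693147 / 25.0 = 0.02773 h⁻¹
t = ln(C₀ / C) / k = ln(11.80 / 5.79) / 0.02773
  = ln(2.038) / 0.02773 = 0.7120 / 0.02773 = 25.68 h

25.7 h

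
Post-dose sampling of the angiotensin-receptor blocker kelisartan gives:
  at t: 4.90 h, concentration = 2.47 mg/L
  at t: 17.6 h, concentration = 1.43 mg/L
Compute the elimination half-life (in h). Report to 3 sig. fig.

k = ln(C₁/C₂) / (t₂ − t₁) = ln(2.47/1.43) / (17.6 − 4.90)
  = 0.5465 / 12.70 = 0.04303 h⁻¹
t½ = ln2 / k = 0.693147 / 0.04303 = 16.11 h

16.1 h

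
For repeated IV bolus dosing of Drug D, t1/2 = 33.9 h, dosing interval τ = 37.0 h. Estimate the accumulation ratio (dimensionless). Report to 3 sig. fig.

1.88

k = ln2 / t½ = 0.693147 / 33.9 = 0.02045 h⁻¹
e^(−kτ) = e^(−0.02045 × 37.0) = 0.4692
Accumulation ratio R = 1 / (1 − e^(−kτ)) = 1 / (1 − 0.4692) = 1.884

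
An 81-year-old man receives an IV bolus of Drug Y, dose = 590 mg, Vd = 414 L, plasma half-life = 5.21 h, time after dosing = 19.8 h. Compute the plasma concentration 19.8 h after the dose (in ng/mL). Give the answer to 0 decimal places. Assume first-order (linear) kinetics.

C₀ = Dose / Vd = 590.0 / 414 = 1.425 mg/L
k = ln2 / t½ = 0.693147 / 5.21 = 0.1330 h⁻¹
C = C₀ · e^(−k·t) = 1.425 × e^(−0.1330 × 19.8)
  = 1.425 × 0.07183 = 0.1024 mg/L
Convert: 0.1024 mg/L × 1000 = 102.4 ng/mL

102 ng/mL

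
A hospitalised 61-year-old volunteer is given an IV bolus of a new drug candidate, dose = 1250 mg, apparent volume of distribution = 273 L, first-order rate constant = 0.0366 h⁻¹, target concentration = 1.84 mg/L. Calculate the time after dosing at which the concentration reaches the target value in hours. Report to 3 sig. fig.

C₀ = Dose / Vd = 1250 / 273 = 4.579 mg/L
t = ln(C₀ / C) / k = ln(4.579 / 1.84) / 0.03660
  = ln(2.489) / 0.03660 = 0.9119 / 0.03660 = 24.92 h

24.9 h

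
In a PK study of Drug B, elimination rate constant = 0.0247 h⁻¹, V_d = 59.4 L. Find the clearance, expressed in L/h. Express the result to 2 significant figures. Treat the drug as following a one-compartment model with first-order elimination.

1.5 L/h

CL = k × Vd = 0.0247 × 59.4 = 1.467 L/h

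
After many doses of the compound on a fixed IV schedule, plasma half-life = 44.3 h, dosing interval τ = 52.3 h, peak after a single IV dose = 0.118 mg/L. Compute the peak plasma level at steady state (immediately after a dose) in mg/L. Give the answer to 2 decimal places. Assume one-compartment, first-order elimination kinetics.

k = ln2 / t½ = 0.693147 / 44.3 = 0.01565 h⁻¹
e^(−kτ) = e^(−0.01565 × 52.3) = 0.4411
Accumulation ratio R = 1 / (1 − e^(−kτ)) = 1 / (1 − 0.4411) = 1.789
Steady-state peak = C₀ × R = 0.118 × 1.789 = 0.2111 mg/L

0.21 mg/L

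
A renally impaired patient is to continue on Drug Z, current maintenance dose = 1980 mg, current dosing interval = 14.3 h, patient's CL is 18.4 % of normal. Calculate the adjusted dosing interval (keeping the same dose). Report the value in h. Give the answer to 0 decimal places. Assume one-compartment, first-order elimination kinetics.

78 h

To keep the same average steady-state level, dosing rate must scale with clearance.
CL ratio = 18.4 / 100 = 0.1840
New interval (same dose) = 14.3 / 0.1840 = 77.72 h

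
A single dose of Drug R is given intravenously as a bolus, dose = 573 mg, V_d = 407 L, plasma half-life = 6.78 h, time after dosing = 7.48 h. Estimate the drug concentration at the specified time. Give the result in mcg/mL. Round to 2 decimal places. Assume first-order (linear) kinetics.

0.66 mcg/mL

C₀ = Dose / Vd = 573.0 / 407 = 1.408 mg/L
k = ln2 / t½ = 0.693147 / 6.78 = 0.1022 h⁻¹
C = C₀ · e^(−k·t) = 1.408 × e^(−0.1022 × 7.48)
  = 1.408 × 0.4656 = 0.6556 mg/L
(0.6556 mg/L = 0.6556 mcg/mL)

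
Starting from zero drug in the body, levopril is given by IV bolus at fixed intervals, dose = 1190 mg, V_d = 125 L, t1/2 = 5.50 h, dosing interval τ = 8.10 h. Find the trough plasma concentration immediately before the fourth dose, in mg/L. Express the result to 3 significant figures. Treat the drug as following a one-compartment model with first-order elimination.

C₀ per dose = Dose / Vd = 1190 / 125 = 9.520 mg/L
k = ln2 / t½ = 0.693147 / 5.50 = 0.1260 h⁻¹
Fraction remaining after one interval: r = e^(−kτ) = e^(−0.1260 × 8.10) = 0.3604
Before dose 4, 3 doses have been given (aged 1τ, 2τ, 3τ).
C_trough = C₀ × (r + r² + … + r^3) = C₀ × r(1−r^3)/(1−r)
        = 9.520 × 0.3604 × (1 − 0.04681) / (1 − 0.3604) = 5.113 mg/L

5.11 mg/L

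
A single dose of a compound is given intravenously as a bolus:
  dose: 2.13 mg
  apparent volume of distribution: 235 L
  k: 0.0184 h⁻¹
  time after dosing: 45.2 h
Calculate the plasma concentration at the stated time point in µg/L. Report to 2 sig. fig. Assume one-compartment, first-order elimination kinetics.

C₀ = Dose / Vd = 2.130 / 235 = 0.009064 mg/L
C = C₀ · e^(−k·t) = 0.009064 × e^(−0.01840 × 45.2)
  = 0.009064 × 0.4353 = 0.003946 mg/L
Convert: 0.003946 mg/L × 1000 = 3.946 µg/L

3.9 µg/L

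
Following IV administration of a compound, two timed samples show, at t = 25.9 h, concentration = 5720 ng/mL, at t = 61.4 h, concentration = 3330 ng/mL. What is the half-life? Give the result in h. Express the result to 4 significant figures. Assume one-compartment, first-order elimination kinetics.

45.48 h

k = ln(C₁/C₂) / (t₂ − t₁) = ln(5720/3330) / (61.4 − 25.9)
  = 0.5410 / 35.50 = 0.01524 h⁻¹
t½ = ln2 / k = 0.693147 / 0.01524 = 45.48 h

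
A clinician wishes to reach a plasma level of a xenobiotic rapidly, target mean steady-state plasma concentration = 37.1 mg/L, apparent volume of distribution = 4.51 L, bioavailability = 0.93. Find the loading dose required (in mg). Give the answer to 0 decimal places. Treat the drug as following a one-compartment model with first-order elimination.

LD = Css × Vd / F = 37.1 × 4.51 / 0.93 = 179.9 mg

180 mg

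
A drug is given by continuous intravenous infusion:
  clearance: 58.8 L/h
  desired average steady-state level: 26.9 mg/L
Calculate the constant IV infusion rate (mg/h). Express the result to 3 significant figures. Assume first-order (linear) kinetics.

At steady state, infusion rate R₀ = Css × CL = 26.9 × 58.80 = 1582 mg/h

1580 mg/h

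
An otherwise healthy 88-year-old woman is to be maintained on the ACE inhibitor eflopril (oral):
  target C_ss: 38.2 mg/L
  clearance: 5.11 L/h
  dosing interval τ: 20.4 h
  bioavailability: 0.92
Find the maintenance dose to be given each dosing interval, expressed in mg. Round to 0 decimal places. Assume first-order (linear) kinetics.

At steady state, F × (Dose/τ) = Css × CL.
Dose = Css × CL × τ / F = 38.2 × 5.110 × 20.4 / 0.92 = 4328 mg

4328 mg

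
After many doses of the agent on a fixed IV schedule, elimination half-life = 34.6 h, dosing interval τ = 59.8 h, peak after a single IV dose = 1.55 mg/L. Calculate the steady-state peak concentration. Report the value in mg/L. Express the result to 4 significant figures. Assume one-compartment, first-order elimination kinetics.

2.220 mg/L

k = ln2 / t½ = 0.693147 / 34.6 = 0.02003 h⁻¹
e^(−kτ) = e^(−0.02003 × 59.8) = 0.3019
Accumulation ratio R = 1 / (1 − e^(−kτ)) = 1 / (1 − 0.3019) = 1.432
Steady-state peak = C₀ × R = 1.55 × 1.432 = 2.220 mg/L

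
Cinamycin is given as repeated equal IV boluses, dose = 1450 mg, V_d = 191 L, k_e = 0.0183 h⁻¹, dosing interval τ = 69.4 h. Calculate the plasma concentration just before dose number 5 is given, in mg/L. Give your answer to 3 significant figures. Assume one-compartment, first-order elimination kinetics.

2.95 mg/L

C₀ per dose = Dose / Vd = 1450 / 191 = 7.592 mg/L
Fraction remaining after one interval: r = e^(−kτ) = e^(−0.01830 × 69.4) = 0.2808
Before dose 5, 4 doses have been given (aged 1τ, 2τ, 3τ, 4τ).
C_trough = C₀ × (r + r² + … + r^4) = C₀ × r(1−r^4)/(1−r)
        = 7.592 × 0.2808 × (1 − 0.006217) / (1 − 0.2808) = 2.946 mg/L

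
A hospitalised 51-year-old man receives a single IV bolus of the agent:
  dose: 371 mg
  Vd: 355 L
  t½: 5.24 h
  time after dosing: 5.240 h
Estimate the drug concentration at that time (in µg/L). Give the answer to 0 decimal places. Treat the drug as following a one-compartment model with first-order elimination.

C₀ = Dose / Vd = 371.0 / 355 = 1.045 mg/L
k = ln2 / t½ = 0.693147 / 5.24 = 0.1323 h⁻¹
t / t½ = 5.240 / 5.24 = 1 half-lives
C = C₀ × (1/2)^1 = 1.045 × 0.5000 = 0.5225 mg/L
Convert: 0.5225 mg/L × 1000 = 522.5 µg/L

523 µg/L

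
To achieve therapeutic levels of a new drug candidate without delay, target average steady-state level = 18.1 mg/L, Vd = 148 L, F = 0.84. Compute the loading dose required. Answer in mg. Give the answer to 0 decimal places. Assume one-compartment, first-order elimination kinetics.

LD = Css × Vd / F = 18.1 × 148 / 0.84 = 3189 mg

3189 mg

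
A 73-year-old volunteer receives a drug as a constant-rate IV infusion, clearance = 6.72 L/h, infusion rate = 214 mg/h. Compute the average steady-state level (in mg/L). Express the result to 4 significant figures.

At steady state Css = R₀ / CL = 214 / 6.720 = 31.85 mg/L

31.85 mg/L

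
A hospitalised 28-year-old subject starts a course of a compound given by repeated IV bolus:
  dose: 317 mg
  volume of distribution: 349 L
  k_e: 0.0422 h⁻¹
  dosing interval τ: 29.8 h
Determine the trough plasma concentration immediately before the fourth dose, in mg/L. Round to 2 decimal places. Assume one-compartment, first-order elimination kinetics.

0.35 mg/L

C₀ per dose = Dose / Vd = 317 / 349 = 0.9083 mg/L
Fraction remaining after one interval: r = e^(−kτ) = e^(−0.04220 × 29.8) = 0.2843
Before dose 4, 3 doses have been given (aged 1τ, 2τ, 3τ).
C_trough = C₀ × (r + r² + … + r^3) = C₀ × r(1−r^3)/(1−r)
        = 0.9083 × 0.2843 × (1 − 0.02298) / (1 − 0.2843) = 0.3525 mg/L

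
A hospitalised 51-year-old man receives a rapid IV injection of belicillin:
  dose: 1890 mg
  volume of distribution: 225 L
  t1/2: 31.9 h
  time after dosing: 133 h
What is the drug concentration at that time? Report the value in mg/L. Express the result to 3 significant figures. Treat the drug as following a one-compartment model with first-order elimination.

C₀ = Dose / Vd = 1890 / 225 = 8.400 mg/L
k = ln2 / t½ = 0.693147 / 31.9 = 0.02173 h⁻¹
C = C₀ · e^(−k·t) = 8.400 × e^(−0.02173 × 133)
  = 8.400 × 0.05557 = 0.4668 mg/L

0.467 mg/L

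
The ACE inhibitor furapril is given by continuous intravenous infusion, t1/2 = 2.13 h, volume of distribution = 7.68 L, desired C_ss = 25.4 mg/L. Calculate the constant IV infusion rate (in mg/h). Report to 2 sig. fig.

63 mg/h

k = ln2 / t½ = 0.693147 / 2.13 = 0.3254 h⁻¹
CL = k × Vd = 0.3254 × 7.68 = 2.499 L/h
At steady state, infusion rate R₀ = Css × CL = 25.4 × 2.499 = 63.47 mg/h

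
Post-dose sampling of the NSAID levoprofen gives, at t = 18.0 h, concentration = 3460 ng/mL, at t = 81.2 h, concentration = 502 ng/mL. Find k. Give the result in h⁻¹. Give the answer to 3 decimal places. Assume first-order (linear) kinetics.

k = ln(C₁/C₂) / (t₂ − t₁) = ln(3460/502) / (81.2 − 18.0)
  = 1.930 / 63.20 = 0.03054 h⁻¹

0.031 h⁻¹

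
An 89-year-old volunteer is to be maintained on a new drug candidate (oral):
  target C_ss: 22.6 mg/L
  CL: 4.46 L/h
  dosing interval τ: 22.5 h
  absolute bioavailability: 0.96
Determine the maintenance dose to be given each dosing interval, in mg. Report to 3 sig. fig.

2360 mg

At steady state, F × (Dose/τ) = Css × CL.
Dose = Css × CL × τ / F = 22.6 × 4.460 × 22.5 / 0.96 = 2362 mg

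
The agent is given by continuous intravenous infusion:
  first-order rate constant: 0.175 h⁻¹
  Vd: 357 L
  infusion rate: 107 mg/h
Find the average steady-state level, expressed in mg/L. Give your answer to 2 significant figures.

CL = k × Vd = 0.1750 × 357 = 62.48 L/h
At steady state Css = R₀ / CL = 107 / 62.48 = 1.713 mg/L

1.7 mg/L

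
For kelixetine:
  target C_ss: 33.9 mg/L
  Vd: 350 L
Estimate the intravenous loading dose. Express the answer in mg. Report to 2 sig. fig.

LD = Css × Vd = 33.9 × 350 = 11870 mg

12000 mg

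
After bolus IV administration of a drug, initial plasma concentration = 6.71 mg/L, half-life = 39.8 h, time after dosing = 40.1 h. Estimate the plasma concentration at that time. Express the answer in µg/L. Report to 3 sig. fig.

3340 µg/L

k = ln2 / t½ = 0.693147 / 39.8 = 0.01742 h⁻¹
C = C₀ · e^(−k·t) = 6.710 × e^(−0.01742 × 40.1)
  = 6.710 × 0.4973 = 3.337 mg/L
Convert: 3.337 mg/L × 1000 = 3337 µg/L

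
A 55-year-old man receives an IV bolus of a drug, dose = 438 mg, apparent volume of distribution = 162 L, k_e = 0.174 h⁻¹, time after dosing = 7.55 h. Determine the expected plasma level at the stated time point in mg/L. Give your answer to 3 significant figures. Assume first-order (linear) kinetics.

C₀ = Dose / Vd = 438.0 / 162 = 2.704 mg/L
C = C₀ · e^(−k·t) = 2.704 × e^(−0.1740 × 7.55)
  = 2.704 × 0.2688 = 0.7268 mg/L

0.727 mg/L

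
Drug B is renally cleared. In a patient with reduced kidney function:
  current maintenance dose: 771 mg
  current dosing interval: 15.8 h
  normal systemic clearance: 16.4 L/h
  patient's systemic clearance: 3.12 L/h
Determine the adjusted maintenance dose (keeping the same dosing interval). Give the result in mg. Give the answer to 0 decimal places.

To keep the same average steady-state level, dosing rate must scale with clearance.
CL ratio = 3.12 / 16.4 = 0.1902
New dose (same interval) = 771 × 0.1902 = 146.6 mg

147 mg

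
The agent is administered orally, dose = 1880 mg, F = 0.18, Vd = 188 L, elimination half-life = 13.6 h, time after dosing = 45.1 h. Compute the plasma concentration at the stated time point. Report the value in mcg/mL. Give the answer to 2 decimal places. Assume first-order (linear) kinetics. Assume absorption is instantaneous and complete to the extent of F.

0.18 mcg/mL

Amount reaching circulation = F × Dose = 0.18 × 1880 = 338.4 mg
C₀ = F·Dose / Vd = 338.4 / 188 = 1.800 mg/L
k = ln2 / t½ = 0.693147 / 13.6 = 0.05097 h⁻¹
C = C₀ · e^(−k·t) = 1.800 × e^(−0.05097 × 45.1)
  = 1.800 × 0.1004 = 0.1807 mg/L
(0.1807 mg/L = 0.1807 mcg/mL)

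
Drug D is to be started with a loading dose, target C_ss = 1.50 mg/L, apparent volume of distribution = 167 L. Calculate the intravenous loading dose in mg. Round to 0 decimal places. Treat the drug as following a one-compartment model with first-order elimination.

251 mg

LD = Css × Vd = 1.50 × 167 = 250.5 mg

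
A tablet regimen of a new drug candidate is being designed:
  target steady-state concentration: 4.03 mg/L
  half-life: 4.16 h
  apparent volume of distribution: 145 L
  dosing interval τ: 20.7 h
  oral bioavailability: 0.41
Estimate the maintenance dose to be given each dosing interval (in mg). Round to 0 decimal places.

k = ln2 / t½ = 0.693147 / 4.16 = 0.1666 h⁻¹
CL = k × Vd = 0.1666 × 145 = 24.16 L/h
At steady state, F × (Dose/τ) = Css × CL.
Dose = Css × CL × τ / F = 4.03 × 24.16 × 20.7 / 0.41 = 4916 mg

4916 mg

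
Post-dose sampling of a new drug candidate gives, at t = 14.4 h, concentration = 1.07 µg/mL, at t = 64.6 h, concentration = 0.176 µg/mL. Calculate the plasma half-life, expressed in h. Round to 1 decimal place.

k = ln(C₁/C₂) / (t₂ − t₁) = ln(1.07/0.176) / (64.6 − 14.4)
  = 1.805 / 50.20 = 0.03596 h⁻¹
t½ = ln2 / k = 0.693147 / 0.03596 = 19.28 h

19.3 h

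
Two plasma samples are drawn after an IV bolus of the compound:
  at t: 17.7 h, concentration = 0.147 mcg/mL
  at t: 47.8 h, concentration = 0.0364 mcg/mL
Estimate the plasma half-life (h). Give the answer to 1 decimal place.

k = ln(C₁/C₂) / (t₂ − t₁) = ln(0.147/0.0364) / (47.8 − 17.7)
  = 1.396 / 30.10 = 0.04638 h⁻¹
t½ = ln2 / k = 0.693147 / 0.04638 = 14.94 h

14.9 h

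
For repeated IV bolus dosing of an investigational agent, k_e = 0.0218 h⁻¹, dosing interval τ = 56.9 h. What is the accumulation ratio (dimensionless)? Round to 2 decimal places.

1.41

e^(−kτ) = e^(−0.02180 × 56.9) = 0.2893
Accumulation ratio R = 1 / (1 − e^(−kτ)) = 1 / (1 − 0.2893) = 1.407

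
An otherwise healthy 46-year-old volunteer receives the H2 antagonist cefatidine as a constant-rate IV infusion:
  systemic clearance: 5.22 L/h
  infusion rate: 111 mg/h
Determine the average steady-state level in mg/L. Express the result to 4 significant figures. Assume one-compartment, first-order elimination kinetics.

21.26 mg/L

At steady state Css = R₀ / CL = 111 / 5.220 = 21.26 mg/L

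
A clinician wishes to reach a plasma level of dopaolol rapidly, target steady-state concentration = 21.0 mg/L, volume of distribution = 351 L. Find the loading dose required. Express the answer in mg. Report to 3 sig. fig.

7370 mg

LD = Css × Vd = 21.0 × 351 = 7371 mg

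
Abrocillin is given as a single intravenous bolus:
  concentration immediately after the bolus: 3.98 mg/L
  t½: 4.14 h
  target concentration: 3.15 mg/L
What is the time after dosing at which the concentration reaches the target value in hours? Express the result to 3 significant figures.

k = ln2 / t½ = 0.693147 / 4.14 = 0.1674 h⁻¹
t = ln(C₀ / C) / k = ln(3.980 / 3.15) / 0.1674
  = ln(1.263) / 0.1674 = 0.2335 / 0.1674 = 1.395 h

1.40 h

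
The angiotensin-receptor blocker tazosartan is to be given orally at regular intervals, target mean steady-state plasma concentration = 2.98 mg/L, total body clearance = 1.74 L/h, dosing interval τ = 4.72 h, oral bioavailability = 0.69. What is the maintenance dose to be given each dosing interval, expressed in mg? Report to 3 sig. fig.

35.5 mg

At steady state, F × (Dose/τ) = Css × CL.
Dose = Css × CL × τ / F = 2.98 × 1.740 × 4.72 / 0.69 = 35.47 mg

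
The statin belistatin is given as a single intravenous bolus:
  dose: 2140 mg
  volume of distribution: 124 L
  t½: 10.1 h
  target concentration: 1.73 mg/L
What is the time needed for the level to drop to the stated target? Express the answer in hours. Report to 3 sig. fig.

C₀ = Dose / Vd = 2140 / 124 = 17.26 mg/L
k = ln2 / t½ = 0.693147 / 10.1 = 0.06863 h⁻¹
t = ln(C₀ / C) / k = ln(17.26 / 1.73) / 0.06863
  = ln(9.977) / 0.06863 = 2.300 / 0.06863 = 33.51 h

33.5 h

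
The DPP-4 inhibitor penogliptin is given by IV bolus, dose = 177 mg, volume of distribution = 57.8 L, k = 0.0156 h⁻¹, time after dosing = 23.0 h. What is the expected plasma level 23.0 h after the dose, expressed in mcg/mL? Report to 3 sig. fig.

C₀ = Dose / Vd = 177.0 / 57.8 = 3.062 mg/L
C = C₀ · e^(−k·t) = 3.062 × e^(−0.01560 × 23.0)
  = 3.062 × 0.6985 = 2.139 mg/L
(2.139 mg/L = 2.139 mcg/mL)

2.14 mcg/mL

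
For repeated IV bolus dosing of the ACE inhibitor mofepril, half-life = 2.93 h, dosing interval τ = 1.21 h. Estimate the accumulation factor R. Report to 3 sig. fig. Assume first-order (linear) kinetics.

4.02

k = ln2 / t½ = 0.693147 / 2.93 = 0.2366 h⁻¹
e^(−kτ) = e^(−0.2366 × 1.21) = 0.7510
Accumulation ratio R = 1 / (1 − e^(−kτ)) = 1 / (1 − 0.7510) = 4.016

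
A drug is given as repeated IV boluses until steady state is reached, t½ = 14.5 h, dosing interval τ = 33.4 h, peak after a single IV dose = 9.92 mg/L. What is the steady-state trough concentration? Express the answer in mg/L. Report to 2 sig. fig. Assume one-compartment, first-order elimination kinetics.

k = ln2 / t½ = 0.693147 / 14.5 = 0.04780 h⁻¹
e^(−kτ) = e^(−0.04780 × 33.4) = 0.2026
Accumulation ratio R = 1 / (1 − e^(−kτ)) = 1 / (1 − 0.2026) = 1.254
Steady-state trough = C₀ × R × e^(−kτ) = 9.92 × 1.254 × 0.2026 = 2.520 mg/L

2.5 mg/L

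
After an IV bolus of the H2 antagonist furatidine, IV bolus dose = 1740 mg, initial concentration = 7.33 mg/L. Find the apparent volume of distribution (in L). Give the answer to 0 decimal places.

Vd = Dose / C₀ = 1740 / 7.33 = 237.4 L

237 L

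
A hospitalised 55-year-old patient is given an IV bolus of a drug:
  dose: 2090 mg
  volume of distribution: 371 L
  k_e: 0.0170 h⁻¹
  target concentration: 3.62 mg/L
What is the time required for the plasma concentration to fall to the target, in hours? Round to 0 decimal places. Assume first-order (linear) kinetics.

C₀ = Dose / Vd = 2090 / 371 = 5.633 mg/L
t = ln(C₀ / C) / k = ln(5.633 / 3.62) / 0.01700
  = ln(1.556) / 0.01700 = 0.4421 / 0.01700 = 26.01 h

26 h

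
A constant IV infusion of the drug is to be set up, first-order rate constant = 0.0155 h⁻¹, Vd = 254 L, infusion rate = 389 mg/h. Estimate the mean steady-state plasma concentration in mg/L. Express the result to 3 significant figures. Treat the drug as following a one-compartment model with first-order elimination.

98.8 mg/L

CL = k × Vd = 0.01550 × 254 = 3.937 L/h
At steady state Css = R₀ / CL = 389 / 3.937 = 98.81 mg/L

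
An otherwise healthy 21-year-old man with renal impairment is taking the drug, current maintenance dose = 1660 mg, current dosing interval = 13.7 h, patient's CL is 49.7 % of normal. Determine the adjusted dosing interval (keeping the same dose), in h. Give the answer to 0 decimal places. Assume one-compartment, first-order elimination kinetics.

28 h

To keep the same average steady-state level, dosing rate must scale with clearance.
CL ratio = 49.7 / 100 = 0.4970
New interval (same dose) = 13.7 / 0.4970 = 27.57 h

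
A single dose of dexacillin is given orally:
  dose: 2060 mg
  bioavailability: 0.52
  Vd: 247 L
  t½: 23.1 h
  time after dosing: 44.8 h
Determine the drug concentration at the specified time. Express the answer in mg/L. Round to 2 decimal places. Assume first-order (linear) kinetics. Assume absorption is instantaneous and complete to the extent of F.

1.13 mg/L

Amount reaching circulation = F × Dose = 0.52 × 2060 = 1071 mg
C₀ = F·Dose / Vd = 1071 / 247 = 4.336 mg/L
k = ln2 / t½ = 0.693147 / 23.1 = 0.03001 h⁻¹
C = C₀ · e^(−k·t) = 4.336 × e^(−0.03001 × 44.8)
  = 4.336 × 0.2607 = 1.130 mg/L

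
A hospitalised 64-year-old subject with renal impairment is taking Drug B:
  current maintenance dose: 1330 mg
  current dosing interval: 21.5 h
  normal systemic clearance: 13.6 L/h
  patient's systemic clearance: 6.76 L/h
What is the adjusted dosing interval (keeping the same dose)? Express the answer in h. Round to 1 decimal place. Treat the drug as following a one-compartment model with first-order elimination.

43.3 h

To keep the same average steady-state level, dosing rate must scale with clearance.
CL ratio = 6.76 / 13.6 = 0.4971
New interval (same dose) = 21.5 / 0.4971 = 43.25 h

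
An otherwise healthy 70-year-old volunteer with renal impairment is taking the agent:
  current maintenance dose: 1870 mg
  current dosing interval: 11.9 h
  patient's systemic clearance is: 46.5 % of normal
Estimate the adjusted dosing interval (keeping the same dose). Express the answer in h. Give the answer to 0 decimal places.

To keep the same average steady-state level, dosing rate must scale with clearance.
CL ratio = 46.5 / 100 = 0.4650
New interval (same dose) = 11.9 / 0.4650 = 25.59 h

26 h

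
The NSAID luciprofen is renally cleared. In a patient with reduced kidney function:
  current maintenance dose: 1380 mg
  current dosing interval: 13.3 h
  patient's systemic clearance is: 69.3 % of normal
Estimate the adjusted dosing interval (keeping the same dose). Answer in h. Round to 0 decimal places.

19 h

To keep the same average steady-state level, dosing rate must scale with clearance.
CL ratio = 69.3 / 100 = 0.6930
New interval (same dose) = 13.3 / 0.6930 = 19.19 h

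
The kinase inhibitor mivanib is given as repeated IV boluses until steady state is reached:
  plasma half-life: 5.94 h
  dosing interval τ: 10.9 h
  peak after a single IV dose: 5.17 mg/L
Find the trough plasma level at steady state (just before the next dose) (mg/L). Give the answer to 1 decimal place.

k = ln2 / t½ = 0.693147 / 5.94 = 0.1167 h⁻¹
e^(−kτ) = e^(−0.1167 × 10.9) = 0.2803
Accumulation ratio R = 1 / (1 − e^(−kτ)) = 1 / (1 − 0.2803) = 1.389
Steady-state trough = C₀ × R × e^(−kτ) = 5.17 × 1.389 × 0.2803 = 2.013 mg/L

2.0 mg/L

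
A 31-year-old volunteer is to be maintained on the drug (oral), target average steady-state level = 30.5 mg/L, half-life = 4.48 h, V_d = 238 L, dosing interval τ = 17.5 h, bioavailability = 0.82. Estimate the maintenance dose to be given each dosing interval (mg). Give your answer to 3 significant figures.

k = ln2 / t½ = 0.693147 / 4.48 = 0.1547 h⁻¹
CL = k × Vd = 0.1547 × 238 = 36.82 L/h
At steady state, F × (Dose/τ) = Css × CL.
Dose = Css × CL × τ / F = 30.5 × 36.82 × 17.5 / 0.82 = 23970 mg

24000 mg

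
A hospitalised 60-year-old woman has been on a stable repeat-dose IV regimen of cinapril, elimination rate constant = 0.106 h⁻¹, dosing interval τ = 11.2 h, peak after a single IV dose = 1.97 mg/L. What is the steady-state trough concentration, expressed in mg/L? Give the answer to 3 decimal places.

0.865 mg/L

e^(−kτ) = e^(−0.1060 × 11.2) = 0.3051
Accumulation ratio R = 1 / (1 − e^(−kτ)) = 1 / (1 − 0.3051) = 1.439
Steady-state trough = C₀ × R × e^(−kτ) = 1.97 × 1.439 × 0.3051 = 0.8649 mg/L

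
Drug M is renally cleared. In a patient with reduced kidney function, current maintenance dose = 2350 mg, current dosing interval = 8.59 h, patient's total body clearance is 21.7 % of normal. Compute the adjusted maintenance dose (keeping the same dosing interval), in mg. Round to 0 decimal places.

510 mg

To keep the same average steady-state level, dosing rate must scale with clearance.
CL ratio = 21.7 / 100 = 0.2170
New dose (same interval) = 2350 × 0.2170 = 510.0 mg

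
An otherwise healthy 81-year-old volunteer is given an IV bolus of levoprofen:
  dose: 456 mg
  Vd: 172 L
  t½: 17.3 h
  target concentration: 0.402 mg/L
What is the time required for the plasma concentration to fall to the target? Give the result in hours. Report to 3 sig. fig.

47.1 h

C₀ = Dose / Vd = 456.0 / 172 = 2.651 mg/L
k = ln2 / t½ = 0.693147 / 17.3 = 0.04007 h⁻¹
t = ln(C₀ / C) / k = ln(2.651 / 0.402) / 0.04007
  = ln(6.595) / 0.04007 = 1.886 / 0.04007 = 47.07 h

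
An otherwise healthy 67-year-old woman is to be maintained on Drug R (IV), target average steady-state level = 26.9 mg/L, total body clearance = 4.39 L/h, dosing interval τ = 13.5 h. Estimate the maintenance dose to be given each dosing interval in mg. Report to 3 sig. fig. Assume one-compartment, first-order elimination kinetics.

1590 mg

At steady state, Dose/τ = Css × CL.
Dose = Css × CL × τ = 26.9 × 4.390 × 13.5 = 1594 mg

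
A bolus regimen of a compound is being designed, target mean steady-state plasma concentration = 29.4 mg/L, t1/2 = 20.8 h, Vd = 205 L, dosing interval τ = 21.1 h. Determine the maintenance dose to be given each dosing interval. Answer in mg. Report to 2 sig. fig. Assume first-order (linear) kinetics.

4200 mg

k = ln2 / t½ = 0.693147 / 20.8 = 0.03332 h⁻¹
CL = k × Vd = 0.03332 × 205 = 6.831 L/h
At steady state, Dose/τ = Css × CL.
Dose = Css × CL × τ = 29.4 × 6.831 × 21.1 = 4238 mg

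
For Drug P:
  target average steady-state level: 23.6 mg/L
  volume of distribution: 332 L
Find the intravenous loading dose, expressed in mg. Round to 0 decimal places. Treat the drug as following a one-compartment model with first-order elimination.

7835 mg

LD = Css × Vd = 23.6 × 332 = 7835 mg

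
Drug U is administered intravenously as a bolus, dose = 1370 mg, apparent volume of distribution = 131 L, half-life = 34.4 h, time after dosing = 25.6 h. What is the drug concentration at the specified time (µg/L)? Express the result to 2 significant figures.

6200 µg/L

C₀ = Dose / Vd = 1370 / 131 = 10.46 mg/L
k = ln2 / t½ = 0.693147 / 34.4 = 0.02015 h⁻¹
C = C₀ · e^(−k·t) = 10.46 × e^(−0.02015 × 25.6)
  = 10.46 × 0.5970 = 6.245 mg/L
Convert: 6.245 mg/L × 1000 = 6245 µg/L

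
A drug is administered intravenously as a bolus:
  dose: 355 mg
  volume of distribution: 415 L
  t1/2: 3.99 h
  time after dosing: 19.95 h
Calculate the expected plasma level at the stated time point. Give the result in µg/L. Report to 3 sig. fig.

26.7 µg/L

C₀ = Dose / Vd = 355.0 / 415 = 0.8554 mg/L
k = ln2 / t½ = 0.693147 / 3.99 = 0.1737 h⁻¹
t / t½ = 19.95 / 3.99 = 5 half-lives
C = C₀ × (1/2)^5 = 0.8554 × 0.03125 = 0.02673 mg/L
Convert: 0.02673 mg/L × 1000 = 26.73 µg/L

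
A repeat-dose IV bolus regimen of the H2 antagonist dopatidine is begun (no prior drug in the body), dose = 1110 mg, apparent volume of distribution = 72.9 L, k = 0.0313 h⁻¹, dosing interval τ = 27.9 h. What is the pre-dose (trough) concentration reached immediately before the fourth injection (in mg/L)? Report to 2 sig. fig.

C₀ per dose = Dose / Vd = 1110 / 72.9 = 15.23 mg/L
Fraction remaining after one interval: r = e^(−kτ) = e^(−0.03130 × 27.9) = 0.4176
Before dose 4, 3 doses have been given (aged 1τ, 2τ, 3τ).
C_trough = C₀ × (r + r² + … + r^3) = C₀ × r(1−r^3)/(1−r)
        = 15.23 × 0.4176 × (1 − 0.07283) / (1 − 0.4176) = 10.13 mg/L

10 mg/L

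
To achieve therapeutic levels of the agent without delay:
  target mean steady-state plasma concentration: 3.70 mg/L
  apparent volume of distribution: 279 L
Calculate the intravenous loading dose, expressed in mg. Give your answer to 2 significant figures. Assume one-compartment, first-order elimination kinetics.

LD = Css × Vd = 3.70 × 279 = 1032 mg

1000 mg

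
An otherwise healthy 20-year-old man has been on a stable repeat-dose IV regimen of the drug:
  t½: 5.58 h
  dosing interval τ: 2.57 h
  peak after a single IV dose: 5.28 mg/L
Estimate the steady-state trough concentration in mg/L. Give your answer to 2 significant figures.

14 mg/L

k = ln2 / t½ = 0.693147 / 5.58 = 0.1242 h⁻¹
e^(−kτ) = e^(−0.1242 × 2.57) = 0.7267
Accumulation ratio R = 1 / (1 − e^(−kτ)) = 1 / (1 − 0.7267) = 3.659
Steady-state trough = C₀ × R × e^(−kτ) = 5.28 × 3.659 × 0.7267 = 14.04 mg/L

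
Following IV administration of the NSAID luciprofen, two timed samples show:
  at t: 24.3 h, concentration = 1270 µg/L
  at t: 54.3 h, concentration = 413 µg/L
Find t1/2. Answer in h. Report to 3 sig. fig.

k = ln(C₁/C₂) / (t₂ − t₁) = ln(1270/413) / (54.3 − 24.3)
  = 1.123 / 30.00 = 0.03743 h⁻¹
t½ = ln2 / k = 0.693147 / 0.03743 = 18.52 h

18.5 h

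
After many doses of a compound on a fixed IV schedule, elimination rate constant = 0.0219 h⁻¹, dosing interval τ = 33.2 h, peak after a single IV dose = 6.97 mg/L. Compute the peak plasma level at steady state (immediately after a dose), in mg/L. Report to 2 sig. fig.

13 mg/L

e^(−kτ) = e^(−0.02190 × 33.2) = 0.4833
Accumulation ratio R = 1 / (1 − e^(−kτ)) = 1 / (1 − 0.4833) = 1.935
Steady-state peak = C₀ × R = 6.97 × 1.935 = 13.49 mg/L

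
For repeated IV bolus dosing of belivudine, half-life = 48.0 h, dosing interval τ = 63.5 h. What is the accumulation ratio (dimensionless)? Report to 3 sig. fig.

k = ln2 / t½ = 0.693147 / 48.0 = 0.01444 h⁻¹
e^(−kτ) = e^(−0.01444 × 63.5) = 0.3997
Accumulation ratio R = 1 / (1 − e^(−kτ)) = 1 / (1 − 0.3997) = 1.666

1.67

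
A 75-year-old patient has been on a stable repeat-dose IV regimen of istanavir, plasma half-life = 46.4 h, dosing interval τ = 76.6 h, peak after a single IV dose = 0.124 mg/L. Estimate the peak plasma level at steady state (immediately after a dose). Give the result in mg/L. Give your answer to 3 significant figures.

0.182 mg/L

k = ln2 / t½ = 0.693147 / 46.4 = 0.01494 h⁻¹
e^(−kτ) = e^(−0.01494 × 76.6) = 0.3184
Accumulation ratio R = 1 / (1 − e^(−kτ)) = 1 / (1 − 0.3184) = 1.467
Steady-state peak = C₀ × R = 0.124 × 1.467 = 0.1819 mg/L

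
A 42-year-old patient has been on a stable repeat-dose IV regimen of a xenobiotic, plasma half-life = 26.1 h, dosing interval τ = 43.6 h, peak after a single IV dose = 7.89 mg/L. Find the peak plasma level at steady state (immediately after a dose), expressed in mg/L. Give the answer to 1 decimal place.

k = ln2 / t½ = 0.693147 / 26.1 = 0.02656 h⁻¹
e^(−kτ) = e^(−0.02656 × 43.6) = 0.3141
Accumulation ratio R = 1 / (1 − e^(−kτ)) = 1 / (1 − 0.3141) = 1.458
Steady-state peak = C₀ × R = 7.89 × 1.458 = 11.50 mg/L

11.5 mg/L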